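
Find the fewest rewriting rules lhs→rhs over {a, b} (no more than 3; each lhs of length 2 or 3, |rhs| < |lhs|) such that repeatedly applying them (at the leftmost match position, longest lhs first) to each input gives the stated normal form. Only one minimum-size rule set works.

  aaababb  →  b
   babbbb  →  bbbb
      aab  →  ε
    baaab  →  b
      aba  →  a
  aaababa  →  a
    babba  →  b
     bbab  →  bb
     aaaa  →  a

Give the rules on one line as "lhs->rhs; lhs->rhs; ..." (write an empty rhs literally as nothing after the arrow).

aa->a; ab->; bba->b

  | aaababb => aababb => ababb => abb => b
  | babbbb => bbbb
  | aab => ab => ε
  | baaab => baab => bab => b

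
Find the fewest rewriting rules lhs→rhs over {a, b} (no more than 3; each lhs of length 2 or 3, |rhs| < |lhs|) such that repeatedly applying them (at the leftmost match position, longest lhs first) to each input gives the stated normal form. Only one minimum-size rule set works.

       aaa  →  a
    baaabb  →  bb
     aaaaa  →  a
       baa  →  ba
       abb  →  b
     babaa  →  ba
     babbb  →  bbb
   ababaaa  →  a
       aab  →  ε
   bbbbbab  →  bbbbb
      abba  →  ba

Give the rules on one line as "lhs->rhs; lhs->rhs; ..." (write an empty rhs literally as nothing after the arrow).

aa->a; ab->

  | aaa => aa => a
  | baaabb => baabb => babb => bb
  | aaaaa => aaaa => aaa => aa => a
  | baa => ba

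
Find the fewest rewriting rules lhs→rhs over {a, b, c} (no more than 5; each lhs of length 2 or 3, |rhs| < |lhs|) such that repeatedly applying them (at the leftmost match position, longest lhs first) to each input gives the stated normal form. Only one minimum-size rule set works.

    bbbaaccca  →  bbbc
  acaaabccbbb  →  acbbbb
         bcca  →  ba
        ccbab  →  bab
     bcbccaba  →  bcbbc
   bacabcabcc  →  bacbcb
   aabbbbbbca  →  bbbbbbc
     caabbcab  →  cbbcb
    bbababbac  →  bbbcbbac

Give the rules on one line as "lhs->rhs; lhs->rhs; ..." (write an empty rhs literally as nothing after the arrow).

  | bbbaaccca => bbbccca => bbbca => bbbc
  | acaaabccbbb => acaabccbbb => acabccbbb => acbccbbb => acbbbb
  | bcca => ba
  | ccbab => bab

aa->; aba->bc; ca->c; cc->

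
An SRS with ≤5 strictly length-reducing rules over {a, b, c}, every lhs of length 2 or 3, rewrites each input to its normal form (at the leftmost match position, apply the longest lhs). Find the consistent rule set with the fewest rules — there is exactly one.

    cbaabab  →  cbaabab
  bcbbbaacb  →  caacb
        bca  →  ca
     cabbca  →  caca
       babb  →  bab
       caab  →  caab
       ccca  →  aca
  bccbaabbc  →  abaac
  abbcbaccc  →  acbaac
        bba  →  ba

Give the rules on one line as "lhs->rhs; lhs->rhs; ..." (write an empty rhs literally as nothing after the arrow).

bb->b; bbb->; bc->c; cc->a

  | cbaabab
  | bcbbbaacb => cbbbaacb => caacb
  | bca => ca
  | cabbca => cabca => caca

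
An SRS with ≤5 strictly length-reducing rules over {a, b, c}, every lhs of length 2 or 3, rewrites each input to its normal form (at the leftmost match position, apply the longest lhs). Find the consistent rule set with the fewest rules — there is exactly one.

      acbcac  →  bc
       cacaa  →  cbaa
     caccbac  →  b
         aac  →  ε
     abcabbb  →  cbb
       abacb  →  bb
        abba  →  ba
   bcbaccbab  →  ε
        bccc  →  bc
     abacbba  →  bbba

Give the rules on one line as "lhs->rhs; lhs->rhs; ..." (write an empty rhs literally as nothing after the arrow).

  | acbcac => bbcac => bbcb => bc
  | cacaa => cbaa
  | caccbac => cbcbac => ccac => ac => b
  | aac => ab => ε

ab->; ac->b; bcb->c; cc->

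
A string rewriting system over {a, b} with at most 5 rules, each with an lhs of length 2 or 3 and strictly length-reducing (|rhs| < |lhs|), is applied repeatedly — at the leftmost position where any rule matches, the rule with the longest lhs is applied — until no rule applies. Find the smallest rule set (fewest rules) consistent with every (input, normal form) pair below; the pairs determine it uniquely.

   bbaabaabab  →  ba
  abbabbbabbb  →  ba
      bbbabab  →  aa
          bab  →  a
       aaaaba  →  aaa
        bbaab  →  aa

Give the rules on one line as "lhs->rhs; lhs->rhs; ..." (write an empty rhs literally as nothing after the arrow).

  | bbaabaabab => baabaabab => aabaabab => ababab => bbab => ba
  | abbabbbabbb => ababbbabbb => bbbbabbb => bbbabb => bbab => ba
  | bbbabab => bbaab => baab => aab => aa
  | bab => a

ab->a; aba->b; baa->aa; bab->a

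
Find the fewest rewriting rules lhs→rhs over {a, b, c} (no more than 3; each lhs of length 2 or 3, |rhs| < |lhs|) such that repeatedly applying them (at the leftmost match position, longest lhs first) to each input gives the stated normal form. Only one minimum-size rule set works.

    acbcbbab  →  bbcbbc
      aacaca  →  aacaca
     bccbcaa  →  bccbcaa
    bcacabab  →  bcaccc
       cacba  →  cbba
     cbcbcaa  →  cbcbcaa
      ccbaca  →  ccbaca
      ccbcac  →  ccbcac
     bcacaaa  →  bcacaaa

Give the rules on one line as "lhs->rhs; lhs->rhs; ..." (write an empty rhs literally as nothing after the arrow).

ab->c; acb->bb

  | acbcbbab => bbcbbab => bbcbbc
  | aacaca
  | bccbcaa
  | bcacabab => bcaccab => bcaccc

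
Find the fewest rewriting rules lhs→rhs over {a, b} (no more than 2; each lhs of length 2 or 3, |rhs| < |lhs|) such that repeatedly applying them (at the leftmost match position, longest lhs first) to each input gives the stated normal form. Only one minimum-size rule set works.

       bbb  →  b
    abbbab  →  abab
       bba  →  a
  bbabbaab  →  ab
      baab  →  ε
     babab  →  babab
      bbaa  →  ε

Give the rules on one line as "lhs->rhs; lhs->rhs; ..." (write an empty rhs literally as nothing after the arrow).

  | bbb => b
  | abbbab => abab
  | bba => a
  | bbabbaab => abbaab => aaab => ab

aa->; bb->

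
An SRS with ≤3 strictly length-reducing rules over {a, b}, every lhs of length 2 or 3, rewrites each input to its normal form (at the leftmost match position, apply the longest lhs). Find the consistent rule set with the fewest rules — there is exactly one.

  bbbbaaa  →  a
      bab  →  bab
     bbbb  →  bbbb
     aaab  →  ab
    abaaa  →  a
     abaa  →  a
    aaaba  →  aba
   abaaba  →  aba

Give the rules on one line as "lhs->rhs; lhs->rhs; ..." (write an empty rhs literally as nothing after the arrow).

aa->a; baa->aa

  | bbbbaaa => bbbaaa => bbaaa => baaa => aaa => aa => a
  | bab
  | bbbb
  | aaab => aab => ab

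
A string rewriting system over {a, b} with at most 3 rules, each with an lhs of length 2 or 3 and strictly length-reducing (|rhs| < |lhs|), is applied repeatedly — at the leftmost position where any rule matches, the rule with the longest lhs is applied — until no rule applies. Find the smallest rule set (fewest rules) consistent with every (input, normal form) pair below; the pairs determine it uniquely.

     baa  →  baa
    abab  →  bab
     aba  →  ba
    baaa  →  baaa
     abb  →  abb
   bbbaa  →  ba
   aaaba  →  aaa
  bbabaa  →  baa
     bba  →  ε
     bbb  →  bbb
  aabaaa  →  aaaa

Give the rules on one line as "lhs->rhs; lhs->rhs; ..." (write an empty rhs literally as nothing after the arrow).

aab->a; aba->ba; bba->

  | baa
  | abab => bab
  | aba => ba
  | baaa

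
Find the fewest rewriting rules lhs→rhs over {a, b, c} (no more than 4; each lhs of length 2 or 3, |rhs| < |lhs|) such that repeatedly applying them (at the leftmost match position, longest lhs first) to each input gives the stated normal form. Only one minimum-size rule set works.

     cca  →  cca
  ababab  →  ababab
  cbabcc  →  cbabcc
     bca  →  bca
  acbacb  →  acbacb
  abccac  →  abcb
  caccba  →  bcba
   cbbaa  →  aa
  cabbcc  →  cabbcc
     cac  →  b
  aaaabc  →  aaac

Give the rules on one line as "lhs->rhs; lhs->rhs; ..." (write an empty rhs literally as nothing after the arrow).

aab->a; cac->b; cbb->

  | cca
  | ababab
  | cbabcc
  | bca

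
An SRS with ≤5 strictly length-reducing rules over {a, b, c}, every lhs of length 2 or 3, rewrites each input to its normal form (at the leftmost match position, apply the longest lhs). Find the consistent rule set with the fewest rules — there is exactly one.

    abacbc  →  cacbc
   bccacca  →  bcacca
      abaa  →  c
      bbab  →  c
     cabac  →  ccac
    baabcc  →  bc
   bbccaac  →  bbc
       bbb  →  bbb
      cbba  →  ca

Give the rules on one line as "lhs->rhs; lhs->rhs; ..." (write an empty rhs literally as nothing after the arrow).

aa->; ab->c; ba->a; bcc->bc

  | abacbc => cacbc
  | bccacca => bcacca
  | abaa => caa => c
  | bbab => bab => ab => c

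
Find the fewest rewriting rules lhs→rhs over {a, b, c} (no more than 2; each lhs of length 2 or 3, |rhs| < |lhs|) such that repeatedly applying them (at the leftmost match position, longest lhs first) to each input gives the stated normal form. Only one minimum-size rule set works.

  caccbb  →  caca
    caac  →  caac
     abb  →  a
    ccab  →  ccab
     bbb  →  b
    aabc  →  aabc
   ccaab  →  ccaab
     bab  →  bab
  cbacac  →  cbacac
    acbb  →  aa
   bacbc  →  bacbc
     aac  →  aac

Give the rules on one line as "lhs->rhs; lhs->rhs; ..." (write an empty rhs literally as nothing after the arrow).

  | caccbb => caca
  | caac
  | abb => a
  | ccab

bb->; cbb->a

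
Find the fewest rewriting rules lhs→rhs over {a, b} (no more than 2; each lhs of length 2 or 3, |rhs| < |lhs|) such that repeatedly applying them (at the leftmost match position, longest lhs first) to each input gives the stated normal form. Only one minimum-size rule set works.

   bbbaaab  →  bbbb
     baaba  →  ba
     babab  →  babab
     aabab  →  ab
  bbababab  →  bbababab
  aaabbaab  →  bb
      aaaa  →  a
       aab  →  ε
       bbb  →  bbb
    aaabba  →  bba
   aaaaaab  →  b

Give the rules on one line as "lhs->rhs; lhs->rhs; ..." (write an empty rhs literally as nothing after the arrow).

  | bbbaaab => bbbb
  | baaba => ba
  | babab
  | aabab => ab

aaa->; aab->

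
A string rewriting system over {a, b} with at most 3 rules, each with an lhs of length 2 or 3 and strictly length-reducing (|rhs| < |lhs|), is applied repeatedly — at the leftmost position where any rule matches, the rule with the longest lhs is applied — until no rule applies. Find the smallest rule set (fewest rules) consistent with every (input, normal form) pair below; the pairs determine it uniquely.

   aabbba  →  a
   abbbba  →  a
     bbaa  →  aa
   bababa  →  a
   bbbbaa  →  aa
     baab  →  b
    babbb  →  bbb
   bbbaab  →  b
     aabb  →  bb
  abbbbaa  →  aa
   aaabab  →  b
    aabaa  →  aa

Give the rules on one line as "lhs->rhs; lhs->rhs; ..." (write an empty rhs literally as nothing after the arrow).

  | aabbba => abbba => bbba => bba => ba => a
  | abbbba => bbbba => bbba => bba => ba => a
  | bbaa => baa => aa
  | bababa => ababa => baba => aba => ba => a

ab->b; ba->a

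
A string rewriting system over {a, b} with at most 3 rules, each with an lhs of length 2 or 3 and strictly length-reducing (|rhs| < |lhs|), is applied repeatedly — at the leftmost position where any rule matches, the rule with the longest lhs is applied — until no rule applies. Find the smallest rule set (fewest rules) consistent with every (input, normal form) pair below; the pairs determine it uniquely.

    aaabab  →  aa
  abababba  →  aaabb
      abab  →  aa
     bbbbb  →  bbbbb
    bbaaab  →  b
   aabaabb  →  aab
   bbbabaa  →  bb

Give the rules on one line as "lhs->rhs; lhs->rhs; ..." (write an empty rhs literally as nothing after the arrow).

  | aaabab => aabab => abab => bab => aa
  | abababba => bababba => aaabba => aaabb
  | abab => bab => aa
  | bbbbb

aba->ba; ba->b; bab->aa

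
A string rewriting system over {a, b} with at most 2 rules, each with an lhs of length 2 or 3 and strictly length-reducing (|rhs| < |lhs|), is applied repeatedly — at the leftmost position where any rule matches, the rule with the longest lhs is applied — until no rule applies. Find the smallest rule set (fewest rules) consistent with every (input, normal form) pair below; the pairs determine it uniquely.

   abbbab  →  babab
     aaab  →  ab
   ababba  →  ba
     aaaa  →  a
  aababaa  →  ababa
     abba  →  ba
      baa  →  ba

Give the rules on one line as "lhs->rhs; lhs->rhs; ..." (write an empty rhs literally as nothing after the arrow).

  | abbbab => babab
  | aaab => aab => ab
  | ababba => abbaa => baaa => baa => ba
  | aaaa => aaa => aa => a

aa->a; abb->ba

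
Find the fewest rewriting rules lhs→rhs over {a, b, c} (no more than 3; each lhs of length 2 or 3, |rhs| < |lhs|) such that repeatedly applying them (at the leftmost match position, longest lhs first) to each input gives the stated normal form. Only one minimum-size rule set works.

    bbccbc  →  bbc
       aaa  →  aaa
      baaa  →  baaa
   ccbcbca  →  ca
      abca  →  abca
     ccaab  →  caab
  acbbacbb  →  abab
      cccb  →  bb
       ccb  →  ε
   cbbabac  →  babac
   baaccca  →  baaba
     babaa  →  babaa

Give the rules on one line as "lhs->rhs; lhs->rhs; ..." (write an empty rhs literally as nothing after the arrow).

  | bbccbc => bbcbc => bbc
  | aaa
  | baaa
  | ccbcbca => cbcbca => cbca => ca

cb->; cc->c; ccc->b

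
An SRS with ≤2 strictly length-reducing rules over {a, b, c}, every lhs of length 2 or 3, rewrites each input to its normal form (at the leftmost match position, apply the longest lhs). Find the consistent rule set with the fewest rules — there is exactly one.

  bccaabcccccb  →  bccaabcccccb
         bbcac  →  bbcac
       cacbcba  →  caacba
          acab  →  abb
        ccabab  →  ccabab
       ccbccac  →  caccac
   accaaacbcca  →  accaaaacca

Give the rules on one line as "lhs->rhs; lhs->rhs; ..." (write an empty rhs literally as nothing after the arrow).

aca->ab; cbc->ac

  | bccaabcccccb
  | bbcac
  | cacbcba => caacba
  | acab => abb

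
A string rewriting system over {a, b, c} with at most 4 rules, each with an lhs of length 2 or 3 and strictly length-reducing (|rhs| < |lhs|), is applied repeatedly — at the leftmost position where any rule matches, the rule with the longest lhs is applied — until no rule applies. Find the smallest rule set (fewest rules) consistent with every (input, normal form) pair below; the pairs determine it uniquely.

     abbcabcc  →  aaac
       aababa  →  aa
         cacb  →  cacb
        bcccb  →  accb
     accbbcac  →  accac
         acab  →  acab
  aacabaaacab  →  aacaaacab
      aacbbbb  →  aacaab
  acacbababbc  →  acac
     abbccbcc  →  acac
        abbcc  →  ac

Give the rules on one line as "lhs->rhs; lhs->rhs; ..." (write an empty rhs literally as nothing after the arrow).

  | abbcabcc => abaabcc => aabcc => aaac
  | aababa => aaba => aa
  | cacb
  | bcccb => accb

ba->; bbb->aa; bc->a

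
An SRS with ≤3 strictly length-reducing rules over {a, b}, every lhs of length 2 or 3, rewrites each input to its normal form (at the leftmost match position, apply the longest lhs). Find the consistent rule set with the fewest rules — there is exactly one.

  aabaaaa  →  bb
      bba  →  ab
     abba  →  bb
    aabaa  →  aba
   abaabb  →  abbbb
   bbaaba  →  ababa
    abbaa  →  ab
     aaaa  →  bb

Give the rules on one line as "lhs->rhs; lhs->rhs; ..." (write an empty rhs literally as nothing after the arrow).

aa->b; bba->ab

  | aabaaaa => bbaaaa => abaaa => abba => aab => bb
  | bba => ab
  | abba => aab => bb
  | aabaa => bbaa => aba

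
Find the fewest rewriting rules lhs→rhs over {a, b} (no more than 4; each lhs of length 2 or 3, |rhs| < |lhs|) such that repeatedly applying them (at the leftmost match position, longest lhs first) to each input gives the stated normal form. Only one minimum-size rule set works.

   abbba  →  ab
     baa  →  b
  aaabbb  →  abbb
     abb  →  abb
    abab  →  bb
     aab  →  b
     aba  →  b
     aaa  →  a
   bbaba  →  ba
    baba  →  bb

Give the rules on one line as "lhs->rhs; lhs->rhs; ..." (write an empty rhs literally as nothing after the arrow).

aa->; aba->b; bba->

  | abbba => ab
  | baa => b
  | aaabbb => abbb
  | abb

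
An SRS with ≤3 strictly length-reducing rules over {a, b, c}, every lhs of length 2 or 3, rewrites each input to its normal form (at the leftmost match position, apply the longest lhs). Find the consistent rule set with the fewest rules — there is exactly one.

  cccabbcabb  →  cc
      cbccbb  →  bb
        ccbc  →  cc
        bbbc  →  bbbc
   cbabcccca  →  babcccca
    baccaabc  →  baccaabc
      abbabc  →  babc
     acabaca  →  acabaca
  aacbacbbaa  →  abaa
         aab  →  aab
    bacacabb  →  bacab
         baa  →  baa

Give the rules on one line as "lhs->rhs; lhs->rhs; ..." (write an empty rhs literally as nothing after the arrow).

abb->b; cb->b; ccb->c

  | cccabbcabb => cccbcabb => cccabb => cccb => cc
  | cbccbb => bccbb => bcb => bb
  | ccbc => cc
  | bbbc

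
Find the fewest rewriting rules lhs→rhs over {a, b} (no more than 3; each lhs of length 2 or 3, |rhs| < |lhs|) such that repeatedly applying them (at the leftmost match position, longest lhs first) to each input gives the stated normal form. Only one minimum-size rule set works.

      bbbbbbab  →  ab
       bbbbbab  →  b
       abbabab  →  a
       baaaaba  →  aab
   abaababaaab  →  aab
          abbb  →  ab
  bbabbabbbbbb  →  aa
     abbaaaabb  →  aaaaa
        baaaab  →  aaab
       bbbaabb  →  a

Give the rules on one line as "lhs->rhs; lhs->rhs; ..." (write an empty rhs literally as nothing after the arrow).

aba->b; ba->; bb->

  | bbbbbbab => bbbbab => bbab => ab
  | bbbbbab => bbbab => bab => b
  | abbabab => aabab => abb => a
  | baaaaba => aaaba => aab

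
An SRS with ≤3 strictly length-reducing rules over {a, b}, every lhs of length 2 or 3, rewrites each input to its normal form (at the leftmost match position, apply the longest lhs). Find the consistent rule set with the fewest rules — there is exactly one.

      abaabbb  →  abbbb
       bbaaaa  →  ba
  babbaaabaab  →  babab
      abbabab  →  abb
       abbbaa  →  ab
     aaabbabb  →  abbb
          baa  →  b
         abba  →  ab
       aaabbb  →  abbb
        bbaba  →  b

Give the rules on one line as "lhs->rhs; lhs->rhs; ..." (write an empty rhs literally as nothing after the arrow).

aa->; bba->b

  | abaabbb => abbbb
  | bbaaaa => baaa => ba
  | babbaaabaab => babaabaab => babbaab => babab
  | abbabab => abbab => abb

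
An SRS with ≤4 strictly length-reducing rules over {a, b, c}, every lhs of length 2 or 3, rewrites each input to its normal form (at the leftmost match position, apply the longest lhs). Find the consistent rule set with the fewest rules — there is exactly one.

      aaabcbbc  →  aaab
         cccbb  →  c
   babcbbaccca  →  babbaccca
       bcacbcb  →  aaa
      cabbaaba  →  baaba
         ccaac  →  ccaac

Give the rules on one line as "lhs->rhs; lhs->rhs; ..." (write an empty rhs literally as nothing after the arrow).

bc->; cab->; cb->a

  | aaabcbbc => aaabbc => aaab
  | cccbb => ccab => c
  | babcbbaccca => babbaccca
  | bcacbcb => acbcb => aacb => aaa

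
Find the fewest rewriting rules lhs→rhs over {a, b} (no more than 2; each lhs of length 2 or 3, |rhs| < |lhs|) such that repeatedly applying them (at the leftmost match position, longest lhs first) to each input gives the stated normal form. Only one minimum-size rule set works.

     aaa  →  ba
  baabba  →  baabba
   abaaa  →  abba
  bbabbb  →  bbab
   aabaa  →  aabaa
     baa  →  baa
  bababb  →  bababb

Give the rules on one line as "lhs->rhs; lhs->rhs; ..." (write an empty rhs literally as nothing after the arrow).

  | aaa => ba
  | baabba
  | abaaa => abba
  | bbabbb => bbab

aaa->ba; bbb->b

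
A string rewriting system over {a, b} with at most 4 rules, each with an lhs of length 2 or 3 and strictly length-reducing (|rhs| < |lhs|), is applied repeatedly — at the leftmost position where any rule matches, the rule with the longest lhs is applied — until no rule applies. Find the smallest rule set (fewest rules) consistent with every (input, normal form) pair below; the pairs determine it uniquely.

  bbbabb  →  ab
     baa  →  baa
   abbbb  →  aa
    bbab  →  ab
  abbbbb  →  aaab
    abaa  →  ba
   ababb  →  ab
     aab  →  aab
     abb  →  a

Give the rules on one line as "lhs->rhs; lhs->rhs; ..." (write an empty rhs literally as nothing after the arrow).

aba->b; bb->; bbb->ab

  | bbbabb => ababb => bbb => ab
  | baa
  | abbbb => aabb => aa
  | bbab => ab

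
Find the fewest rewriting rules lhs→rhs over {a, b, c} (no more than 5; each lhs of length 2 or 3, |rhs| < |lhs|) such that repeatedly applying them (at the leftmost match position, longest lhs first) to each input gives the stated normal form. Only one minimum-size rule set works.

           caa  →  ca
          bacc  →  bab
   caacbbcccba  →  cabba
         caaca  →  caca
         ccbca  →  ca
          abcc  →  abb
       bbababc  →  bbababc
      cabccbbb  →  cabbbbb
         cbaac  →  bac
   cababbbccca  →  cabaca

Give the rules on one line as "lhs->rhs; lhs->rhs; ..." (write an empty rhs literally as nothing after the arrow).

  | caa => ca
  | bacc => bab
  | caacbbcccba => cacbbcccba => cabbcccba => cacccba => cabcba => cabba
  | caaca => caca

aa->a; bbc->c; cb->b; cc->b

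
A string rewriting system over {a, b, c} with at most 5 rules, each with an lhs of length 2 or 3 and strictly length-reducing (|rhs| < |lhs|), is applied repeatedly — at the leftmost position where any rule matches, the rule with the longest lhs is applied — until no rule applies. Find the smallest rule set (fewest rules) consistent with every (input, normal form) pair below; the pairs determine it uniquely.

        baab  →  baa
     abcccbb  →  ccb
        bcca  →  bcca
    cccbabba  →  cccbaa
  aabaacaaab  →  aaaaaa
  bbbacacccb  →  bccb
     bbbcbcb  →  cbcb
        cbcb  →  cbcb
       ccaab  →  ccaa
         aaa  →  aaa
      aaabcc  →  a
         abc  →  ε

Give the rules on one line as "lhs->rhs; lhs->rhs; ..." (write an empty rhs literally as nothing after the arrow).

ab->a; ac->; bb->b; bbc->c

  | baab => baa
  | abcccbb => acccbb => ccbb => ccb
  | bcca
  | cccbabba => cccbaba => cccbaa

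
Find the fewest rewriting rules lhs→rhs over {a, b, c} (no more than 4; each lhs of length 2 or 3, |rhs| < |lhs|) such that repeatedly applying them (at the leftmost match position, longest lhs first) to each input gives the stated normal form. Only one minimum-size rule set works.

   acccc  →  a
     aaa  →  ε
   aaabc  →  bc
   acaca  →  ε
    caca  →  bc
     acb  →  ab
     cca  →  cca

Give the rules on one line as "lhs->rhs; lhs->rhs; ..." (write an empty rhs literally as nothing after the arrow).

  | acccc => accc => acc => ac => a
  | aaa => ε
  | aaabc => bc
  | acaca => aaca => aaa => ε

aaa->; ac->a; caa->bc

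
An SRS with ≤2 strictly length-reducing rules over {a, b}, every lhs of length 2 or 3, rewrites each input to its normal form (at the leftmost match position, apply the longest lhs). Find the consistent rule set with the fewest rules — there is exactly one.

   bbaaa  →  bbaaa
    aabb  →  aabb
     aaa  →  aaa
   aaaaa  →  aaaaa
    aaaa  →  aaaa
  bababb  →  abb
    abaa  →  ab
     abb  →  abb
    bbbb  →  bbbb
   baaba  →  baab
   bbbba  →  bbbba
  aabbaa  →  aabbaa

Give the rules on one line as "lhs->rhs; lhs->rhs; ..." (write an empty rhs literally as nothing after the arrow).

  | bbaaa
  | aabb
  | aaa
  | aaaaa

aba->ab; bab->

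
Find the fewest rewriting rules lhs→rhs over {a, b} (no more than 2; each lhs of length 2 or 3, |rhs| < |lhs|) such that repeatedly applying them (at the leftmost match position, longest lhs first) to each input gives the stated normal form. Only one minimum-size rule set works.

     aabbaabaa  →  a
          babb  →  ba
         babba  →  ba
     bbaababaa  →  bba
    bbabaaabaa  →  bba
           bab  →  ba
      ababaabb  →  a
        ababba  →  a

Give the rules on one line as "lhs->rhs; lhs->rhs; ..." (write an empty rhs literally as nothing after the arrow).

  | aabbaabaa => abbaabaa => abaabaa => aaabaa => aabaa => abaa => aaa => aa => a
  | babb => bab => ba
  | babba => baba => baa => ba
  | bbaababaa => bbababaa => bbaabaa => bbabaa => bbaaa => bbaa => bba

aa->a; ab->a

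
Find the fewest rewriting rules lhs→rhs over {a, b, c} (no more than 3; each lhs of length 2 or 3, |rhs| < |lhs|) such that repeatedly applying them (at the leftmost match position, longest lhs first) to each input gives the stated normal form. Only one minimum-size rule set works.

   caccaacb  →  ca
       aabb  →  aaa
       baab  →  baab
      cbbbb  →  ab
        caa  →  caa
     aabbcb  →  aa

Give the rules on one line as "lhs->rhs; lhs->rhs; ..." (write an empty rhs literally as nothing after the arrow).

  | caccaacb => caccbb => cacb => ca
  | aabb => aaa
  | baab
  | cbbbb => bbb => ab

aac->b; bb->a; cb->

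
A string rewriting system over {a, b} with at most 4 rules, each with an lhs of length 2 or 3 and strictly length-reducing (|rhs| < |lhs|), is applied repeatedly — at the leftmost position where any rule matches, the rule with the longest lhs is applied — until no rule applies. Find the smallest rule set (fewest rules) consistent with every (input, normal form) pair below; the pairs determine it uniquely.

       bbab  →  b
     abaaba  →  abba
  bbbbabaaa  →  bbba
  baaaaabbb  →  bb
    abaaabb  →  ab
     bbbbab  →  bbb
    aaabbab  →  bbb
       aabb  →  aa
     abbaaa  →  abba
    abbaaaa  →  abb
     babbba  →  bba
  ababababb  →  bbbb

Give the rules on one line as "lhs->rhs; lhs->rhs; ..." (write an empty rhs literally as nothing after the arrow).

  | bbab => b
  | abaaba => abba
  | bbbbabaaa => bbbaaa => bbba
  | baaaaabbb => baaabbb => babbb => bb

aaa->bb; aab->aa; baa->b; bab->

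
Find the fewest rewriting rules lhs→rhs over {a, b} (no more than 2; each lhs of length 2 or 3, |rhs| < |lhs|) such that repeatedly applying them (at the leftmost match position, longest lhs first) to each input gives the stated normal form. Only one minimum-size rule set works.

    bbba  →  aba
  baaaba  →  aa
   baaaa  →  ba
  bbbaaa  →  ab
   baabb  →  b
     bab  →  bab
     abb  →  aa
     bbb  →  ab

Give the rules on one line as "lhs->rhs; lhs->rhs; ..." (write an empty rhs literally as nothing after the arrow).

aaa->; bb->a

  | bbba => aba
  | baaaba => bba => aa
  | baaaa => ba
  | bbbaaa => abaaa => ab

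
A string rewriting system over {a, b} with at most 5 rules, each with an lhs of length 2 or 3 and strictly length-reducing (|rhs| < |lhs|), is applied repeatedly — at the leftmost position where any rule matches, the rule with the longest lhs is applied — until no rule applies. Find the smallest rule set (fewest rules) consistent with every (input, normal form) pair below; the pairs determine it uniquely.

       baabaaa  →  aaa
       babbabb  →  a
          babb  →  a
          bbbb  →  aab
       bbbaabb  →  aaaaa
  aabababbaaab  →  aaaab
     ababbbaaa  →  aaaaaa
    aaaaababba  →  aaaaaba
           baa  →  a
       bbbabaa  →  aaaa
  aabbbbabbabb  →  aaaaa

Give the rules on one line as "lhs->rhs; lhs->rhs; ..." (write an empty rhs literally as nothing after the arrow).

baa->a; bb->a; bba->; bbb->aa

  | baabaaa => abaaa => aaa
  | babbabb => babb => baa => a
  | babb => baa => a
  | bbbb => aab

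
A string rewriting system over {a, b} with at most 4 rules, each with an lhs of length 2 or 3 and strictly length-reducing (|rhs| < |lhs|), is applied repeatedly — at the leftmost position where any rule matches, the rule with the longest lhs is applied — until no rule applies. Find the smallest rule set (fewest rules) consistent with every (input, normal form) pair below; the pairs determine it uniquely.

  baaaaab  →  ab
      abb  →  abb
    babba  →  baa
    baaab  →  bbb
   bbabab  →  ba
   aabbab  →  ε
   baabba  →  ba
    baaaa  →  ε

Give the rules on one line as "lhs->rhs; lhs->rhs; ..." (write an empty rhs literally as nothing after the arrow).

  | baaaaab => bbaab => ab
  | abb
  | babba => baba => baa
  | baaab => bbb

aaa->b; aab->ba; bab->ba; bba->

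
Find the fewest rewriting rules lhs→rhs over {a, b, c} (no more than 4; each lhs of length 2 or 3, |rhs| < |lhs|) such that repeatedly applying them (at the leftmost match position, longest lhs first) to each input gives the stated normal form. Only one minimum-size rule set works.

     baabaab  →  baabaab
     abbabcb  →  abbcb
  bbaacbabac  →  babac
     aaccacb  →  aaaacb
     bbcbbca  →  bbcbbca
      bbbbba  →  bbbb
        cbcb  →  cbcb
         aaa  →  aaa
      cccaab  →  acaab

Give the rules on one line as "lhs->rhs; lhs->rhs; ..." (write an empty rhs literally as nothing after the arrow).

bba->b; cba->; cc->a

  | baabaab
  | abbabcb => abbcb
  | bbaacbabac => bacbabac => babac
  | aaccacb => aaaacb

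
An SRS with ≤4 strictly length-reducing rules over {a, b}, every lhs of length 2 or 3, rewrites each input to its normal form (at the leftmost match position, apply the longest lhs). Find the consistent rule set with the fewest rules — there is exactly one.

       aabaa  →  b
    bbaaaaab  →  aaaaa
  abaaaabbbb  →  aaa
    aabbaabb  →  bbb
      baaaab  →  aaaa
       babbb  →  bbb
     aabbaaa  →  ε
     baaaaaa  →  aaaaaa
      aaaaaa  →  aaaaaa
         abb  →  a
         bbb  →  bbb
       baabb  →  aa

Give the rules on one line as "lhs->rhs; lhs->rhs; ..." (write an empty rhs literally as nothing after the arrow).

  | aabaa => aba => b
  | bbaaaaab => baaaaab => aaaaab => aaaaa
  | abaaaabbbb => baaabbbb => aaabbbb => aaabbb => aaabb => aaab => aaa
  | aabbaabb => aabaabb => ababb => bbb

ab->a; aba->b; ba->; baa->aa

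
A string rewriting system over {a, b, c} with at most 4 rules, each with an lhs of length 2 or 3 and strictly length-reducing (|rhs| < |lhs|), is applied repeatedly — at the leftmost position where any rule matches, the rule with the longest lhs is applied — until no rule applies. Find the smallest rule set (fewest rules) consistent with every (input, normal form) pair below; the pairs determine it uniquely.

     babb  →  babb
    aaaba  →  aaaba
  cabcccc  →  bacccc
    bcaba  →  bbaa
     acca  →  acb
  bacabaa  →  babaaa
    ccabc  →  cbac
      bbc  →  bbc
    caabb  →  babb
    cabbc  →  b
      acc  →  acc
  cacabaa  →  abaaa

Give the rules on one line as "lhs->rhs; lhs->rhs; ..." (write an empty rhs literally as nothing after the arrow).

  | babb
  | aaaba
  | cabcccc => bacccc
  | bcaba => bbaa

abc->; ca->b; cab->ba; cac->ac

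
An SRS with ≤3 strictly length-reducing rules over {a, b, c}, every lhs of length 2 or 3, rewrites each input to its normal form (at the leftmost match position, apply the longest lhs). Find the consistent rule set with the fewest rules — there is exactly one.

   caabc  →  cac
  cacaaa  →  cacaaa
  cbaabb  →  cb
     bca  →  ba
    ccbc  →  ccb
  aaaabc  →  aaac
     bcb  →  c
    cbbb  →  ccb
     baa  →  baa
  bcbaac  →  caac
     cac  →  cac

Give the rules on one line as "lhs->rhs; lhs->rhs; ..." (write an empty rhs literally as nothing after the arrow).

  | caabc => cac
  | cacaaa
  | cbaabb => cbab => cb
  | bca => ba

ab->; bb->c; bc->b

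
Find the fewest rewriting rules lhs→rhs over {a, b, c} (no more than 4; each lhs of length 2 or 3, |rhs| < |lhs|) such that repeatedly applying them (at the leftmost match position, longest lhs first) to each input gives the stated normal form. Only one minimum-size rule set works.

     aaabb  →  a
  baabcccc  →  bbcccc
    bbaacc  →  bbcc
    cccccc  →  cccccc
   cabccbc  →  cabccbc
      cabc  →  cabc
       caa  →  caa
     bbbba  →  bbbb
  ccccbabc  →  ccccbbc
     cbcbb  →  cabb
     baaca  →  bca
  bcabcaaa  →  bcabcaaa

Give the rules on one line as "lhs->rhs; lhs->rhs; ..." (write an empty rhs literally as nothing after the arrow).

aab->a; ba->b; bcb->ab

  | aaabb => aab => a
  | baabcccc => babcccc => bbcccc
  | bbaacc => bbacc => bbcc
  | cccccc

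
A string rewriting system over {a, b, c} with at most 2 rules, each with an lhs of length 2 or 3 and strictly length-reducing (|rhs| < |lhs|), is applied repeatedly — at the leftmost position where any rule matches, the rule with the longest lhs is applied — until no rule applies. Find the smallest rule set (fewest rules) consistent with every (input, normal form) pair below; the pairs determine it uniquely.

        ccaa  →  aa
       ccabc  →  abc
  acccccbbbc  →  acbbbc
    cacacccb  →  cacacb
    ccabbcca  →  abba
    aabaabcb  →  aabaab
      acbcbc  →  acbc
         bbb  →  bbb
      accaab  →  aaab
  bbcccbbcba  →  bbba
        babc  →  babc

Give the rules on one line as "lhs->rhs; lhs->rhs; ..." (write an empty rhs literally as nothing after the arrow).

bcb->b; cc->

  | ccaa => aa
  | ccabc => abc
  | acccccbbbc => acccbbbc => acbbbc
  | cacacccb => cacacb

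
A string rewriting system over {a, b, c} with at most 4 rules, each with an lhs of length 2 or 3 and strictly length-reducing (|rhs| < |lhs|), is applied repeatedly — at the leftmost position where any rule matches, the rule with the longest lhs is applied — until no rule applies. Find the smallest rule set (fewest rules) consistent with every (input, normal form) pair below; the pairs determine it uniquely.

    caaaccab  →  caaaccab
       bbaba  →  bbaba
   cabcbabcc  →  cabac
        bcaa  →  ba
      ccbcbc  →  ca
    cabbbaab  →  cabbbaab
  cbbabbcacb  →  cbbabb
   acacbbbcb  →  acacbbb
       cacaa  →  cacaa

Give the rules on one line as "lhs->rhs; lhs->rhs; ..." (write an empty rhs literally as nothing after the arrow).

  | caaaccab
  | bbaba
  | cabcbabcc => cababcc => cabac
  | bcaa => ba

bc->; bca->b; cbc->a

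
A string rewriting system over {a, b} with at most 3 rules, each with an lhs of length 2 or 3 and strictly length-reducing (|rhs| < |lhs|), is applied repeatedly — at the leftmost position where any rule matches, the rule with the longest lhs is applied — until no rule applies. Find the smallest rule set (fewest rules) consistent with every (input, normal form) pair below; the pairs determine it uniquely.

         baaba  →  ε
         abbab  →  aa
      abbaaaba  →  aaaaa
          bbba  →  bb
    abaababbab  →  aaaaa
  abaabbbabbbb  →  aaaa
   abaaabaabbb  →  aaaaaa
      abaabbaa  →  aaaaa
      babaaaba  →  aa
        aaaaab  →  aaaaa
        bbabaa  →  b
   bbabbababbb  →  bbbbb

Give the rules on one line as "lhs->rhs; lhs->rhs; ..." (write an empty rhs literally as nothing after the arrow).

  | baaba => ba => ε
  | abbab => abab => aab => aa
  | abbaaaba => abaaaba => aaaaba => aaaaa
  | bbba => bb

ab->a; ba->; baa->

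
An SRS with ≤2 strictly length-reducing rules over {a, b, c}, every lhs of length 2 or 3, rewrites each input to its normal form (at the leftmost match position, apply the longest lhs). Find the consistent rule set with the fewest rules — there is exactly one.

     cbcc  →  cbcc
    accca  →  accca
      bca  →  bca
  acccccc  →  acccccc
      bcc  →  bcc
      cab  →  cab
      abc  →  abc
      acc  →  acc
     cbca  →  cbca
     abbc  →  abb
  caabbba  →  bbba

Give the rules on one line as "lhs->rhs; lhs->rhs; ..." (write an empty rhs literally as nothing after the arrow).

  | cbcc
  | accca
  | bca
  | acccccc

bbc->bb; caa->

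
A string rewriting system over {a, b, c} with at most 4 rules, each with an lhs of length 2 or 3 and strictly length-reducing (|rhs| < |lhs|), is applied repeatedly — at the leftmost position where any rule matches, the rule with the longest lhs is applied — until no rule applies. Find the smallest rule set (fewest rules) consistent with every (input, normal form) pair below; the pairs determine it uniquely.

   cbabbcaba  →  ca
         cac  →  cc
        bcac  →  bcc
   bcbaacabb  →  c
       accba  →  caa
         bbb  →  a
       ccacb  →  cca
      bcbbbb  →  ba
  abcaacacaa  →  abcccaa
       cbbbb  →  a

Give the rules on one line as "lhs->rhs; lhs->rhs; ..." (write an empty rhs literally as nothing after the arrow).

ac->c; bb->c; cab->; cb->a

  | cbabbcaba => aabbcaba => aaccaba => accaba => ccaba => ca
  | cac => cc
  | bcac => bcc
  | bcbaacabb => baaacabb => baacabb => bacabb => bcabb => bb => c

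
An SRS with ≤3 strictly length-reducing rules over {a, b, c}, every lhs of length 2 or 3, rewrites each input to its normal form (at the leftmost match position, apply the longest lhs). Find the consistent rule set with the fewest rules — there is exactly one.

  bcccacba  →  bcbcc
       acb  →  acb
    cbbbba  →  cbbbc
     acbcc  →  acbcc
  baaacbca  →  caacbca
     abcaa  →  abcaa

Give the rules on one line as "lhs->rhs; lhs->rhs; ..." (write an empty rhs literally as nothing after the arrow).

ba->c; cca->b

  | bcccacba => bcbcba => bcbcc
  | acb
  | cbbbba => cbbbc
  | acbcc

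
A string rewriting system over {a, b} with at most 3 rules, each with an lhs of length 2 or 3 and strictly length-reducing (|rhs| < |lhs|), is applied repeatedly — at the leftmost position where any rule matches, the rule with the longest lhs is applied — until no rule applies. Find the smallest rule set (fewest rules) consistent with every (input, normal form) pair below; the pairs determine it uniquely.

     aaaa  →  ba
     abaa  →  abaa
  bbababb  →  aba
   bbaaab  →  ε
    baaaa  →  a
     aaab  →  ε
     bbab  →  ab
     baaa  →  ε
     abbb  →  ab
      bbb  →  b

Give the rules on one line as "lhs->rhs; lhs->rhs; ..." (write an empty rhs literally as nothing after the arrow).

  | aaaa => ba
  | abaa
  | bbababb => ababb => aba
  | bbaaab => aaab => bb => ε

aaa->b; bb->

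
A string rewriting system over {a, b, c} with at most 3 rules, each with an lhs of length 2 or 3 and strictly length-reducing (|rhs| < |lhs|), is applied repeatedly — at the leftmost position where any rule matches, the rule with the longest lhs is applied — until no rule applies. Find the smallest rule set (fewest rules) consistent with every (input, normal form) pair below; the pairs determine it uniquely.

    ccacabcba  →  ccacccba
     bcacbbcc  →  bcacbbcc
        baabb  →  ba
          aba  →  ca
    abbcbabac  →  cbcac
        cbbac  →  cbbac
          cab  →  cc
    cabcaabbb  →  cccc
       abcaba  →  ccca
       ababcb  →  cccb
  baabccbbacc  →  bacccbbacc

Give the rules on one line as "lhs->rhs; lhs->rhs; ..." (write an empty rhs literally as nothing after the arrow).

  | ccacabcba => ccacccba
  | bcacbbcc
  | baabb => ba
  | aba => ca

ab->c; abb->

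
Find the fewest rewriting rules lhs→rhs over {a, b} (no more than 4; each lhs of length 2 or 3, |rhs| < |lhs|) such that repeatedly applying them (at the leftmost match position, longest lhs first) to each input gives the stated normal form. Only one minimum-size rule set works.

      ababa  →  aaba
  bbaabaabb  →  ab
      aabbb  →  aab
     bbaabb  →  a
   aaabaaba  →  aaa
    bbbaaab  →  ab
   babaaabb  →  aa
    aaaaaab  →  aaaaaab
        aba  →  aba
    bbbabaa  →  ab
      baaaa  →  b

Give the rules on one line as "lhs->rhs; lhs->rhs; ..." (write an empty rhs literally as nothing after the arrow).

  | ababa => aaba
  | bbaabaabb => abaabb => abbb => ab
  | aabbb => aab
  | bbaabb => abb => a

baa->b; bab->ab; bb->; bba->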